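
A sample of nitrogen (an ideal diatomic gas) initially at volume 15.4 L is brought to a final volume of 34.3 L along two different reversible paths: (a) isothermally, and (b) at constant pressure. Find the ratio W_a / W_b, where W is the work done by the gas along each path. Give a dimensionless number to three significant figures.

W_a / W_b ≈ 0.652

Path (a) isothermal: W = P₁V₁ ln(V₂/V₁) → W_a/(P₁V₁) = 0.8008.
Path (b) isobaric: W = P₁(V₂ − V₁) → W_b/(P₁V₁) = 1.227.
W_a / W_b = 0.8008 / 1.227 = 0.6525.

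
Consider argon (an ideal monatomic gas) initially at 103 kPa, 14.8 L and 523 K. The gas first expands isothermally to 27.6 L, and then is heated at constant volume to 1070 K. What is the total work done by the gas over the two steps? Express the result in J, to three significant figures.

Step 1 (isothermal): W = P₁V₁ ln(V₂/V₁) = (1524) ln(27.6/14.8) = 950 J.
Step 2 (isochoric): W = 0 (constant volume).
W_total = 950 + 0 = 950 J.

W_total ≈ 950 J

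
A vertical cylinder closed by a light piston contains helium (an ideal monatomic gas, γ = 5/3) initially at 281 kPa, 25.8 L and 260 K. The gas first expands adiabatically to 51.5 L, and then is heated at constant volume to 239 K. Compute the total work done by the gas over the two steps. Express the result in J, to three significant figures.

W_total ≈ 4020 J

Step 1 (adiabatic): W = (P₁V₁ − P₂V₂)/(γ−1) = (7250 − 4573)/0.667 = 4015 J.
Step 2 (isochoric): W = 0 (constant volume).
W_total = 4015 + 0 = 4015 J.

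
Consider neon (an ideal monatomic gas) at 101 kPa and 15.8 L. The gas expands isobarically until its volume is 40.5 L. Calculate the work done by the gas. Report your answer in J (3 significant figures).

Isobaric: W = P ΔV.
W = (101 kPa)(40.5 − 15.8 L) = (101)(24.7) = 2495 J.

W ≈ 2490 J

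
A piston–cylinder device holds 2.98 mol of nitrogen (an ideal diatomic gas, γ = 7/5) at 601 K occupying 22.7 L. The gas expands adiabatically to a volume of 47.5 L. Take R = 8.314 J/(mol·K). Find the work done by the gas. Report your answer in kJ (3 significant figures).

W ≈ 9.52 kJ

Adiabatic: TV^(γ−1) = const with γ = 7/5.
T₂ = T₁ (V₁/V₂)^(γ−1) = 601 × (22.7/47.5)^0.4 = 601 × 0.7443 = 447.3 K.
W_by = nCᵥ(T₁ − T₂) = (2.98)(20.79)(601 − 447.3) = 9520 J.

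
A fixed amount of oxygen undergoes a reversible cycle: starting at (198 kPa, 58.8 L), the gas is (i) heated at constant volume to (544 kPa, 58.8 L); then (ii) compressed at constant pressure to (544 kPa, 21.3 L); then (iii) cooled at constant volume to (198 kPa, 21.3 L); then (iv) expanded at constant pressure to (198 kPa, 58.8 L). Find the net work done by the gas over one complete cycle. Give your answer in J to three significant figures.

W_net ≈ -13000 J

Constant-volume legs do no work.
W(ii) = (544)(21.3 − 58.8) = -20400 J; W(iv) = (198)(58.8 − 21.3) = 7425 J.
W_net = -20400 + 7425 = -12975 J (the counter-clockwise enclosed area).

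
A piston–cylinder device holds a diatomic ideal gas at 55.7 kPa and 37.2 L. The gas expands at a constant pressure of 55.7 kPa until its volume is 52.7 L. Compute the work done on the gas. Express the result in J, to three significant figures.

W ≈ -863 J

Isobaric: W = P ΔV.
W = (55.7 kPa)(52.7 − 37.2 L) = (55.7)(15.5) = 863.4 J.
Work on gas = −W_by = -863.4 J.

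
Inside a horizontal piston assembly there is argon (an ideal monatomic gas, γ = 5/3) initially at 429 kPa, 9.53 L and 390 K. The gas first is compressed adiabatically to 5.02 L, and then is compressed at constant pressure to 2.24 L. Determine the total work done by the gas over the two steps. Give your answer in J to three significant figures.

W_total ≈ -6740 J

Step 1 (adiabatic): W = (P₁V₁ − P₂V₂)/(γ−1) = (4088 − 6268)/0.667 = -3270 J.
After step 1: P = 1249 kPa, V = 5.02 L, T = 597.9 K.
Step 2 (isobaric): W = PΔV = (1249 kPa)(2.24 − 5.02 L) = -3471 J.
W_total = -3270 − 3471 = -6741 J.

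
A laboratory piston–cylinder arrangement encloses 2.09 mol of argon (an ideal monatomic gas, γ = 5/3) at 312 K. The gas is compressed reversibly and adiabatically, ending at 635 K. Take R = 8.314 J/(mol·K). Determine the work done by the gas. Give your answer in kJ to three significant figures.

W ≈ -8.42 kJ

Adiabatic ⇒ Q = 0, so W_by = −ΔU = nCᵥ(T₁ − T₂).
Cᵥ = 3R/2 = 12.47 J/(mol·K).
W = (2.09)(12.47)(312 − 635) = -8419 J.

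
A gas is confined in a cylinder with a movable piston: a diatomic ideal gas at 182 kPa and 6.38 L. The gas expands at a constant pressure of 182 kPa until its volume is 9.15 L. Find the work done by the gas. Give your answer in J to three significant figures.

W ≈ 504 J

Isobaric: W = P ΔV.
W = (182 kPa)(9.15 − 6.38 L) = (182)(2.77) = 504.1 J.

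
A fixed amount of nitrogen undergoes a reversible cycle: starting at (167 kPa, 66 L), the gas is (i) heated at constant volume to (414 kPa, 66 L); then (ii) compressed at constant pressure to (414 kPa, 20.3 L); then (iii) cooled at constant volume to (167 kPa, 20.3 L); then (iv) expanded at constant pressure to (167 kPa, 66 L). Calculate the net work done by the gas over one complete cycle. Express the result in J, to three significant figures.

Constant-volume legs do no work.
W(ii) = (414)(20.3 − 66) = -18920 J; W(iv) = (167)(66 − 20.3) = 7632 J.
W_net = -18920 + 7632 = -11288 J (the counter-clockwise enclosed area).

W_net ≈ -11300 J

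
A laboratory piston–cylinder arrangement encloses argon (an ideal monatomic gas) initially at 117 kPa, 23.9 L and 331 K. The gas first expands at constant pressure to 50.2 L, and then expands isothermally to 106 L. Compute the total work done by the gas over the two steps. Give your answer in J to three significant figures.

W_total ≈ 7470 J

Step 1 (isobaric): W = PΔV = (117 kPa)(50.2 − 23.9 L) = 3077 J.
After step 1: P = 117 kPa, V = 50.2 L, T = 695.2 K.
Step 2 (isothermal): W = P₁V₁ ln(V₂/V₁) = (5873) ln(106/50.2) = 4390 J.
W_total = 3077 + 4390 = 7467 J.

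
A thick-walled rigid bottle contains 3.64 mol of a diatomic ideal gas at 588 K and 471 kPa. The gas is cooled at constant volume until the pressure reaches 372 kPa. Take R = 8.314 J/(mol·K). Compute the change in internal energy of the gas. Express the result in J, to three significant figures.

ΔU ≈ -9350 J

Constant volume ⇒ W = 0, so Q = ΔU = nCᵥΔT with Cᵥ = 5R/2 = 20.79 J/(mol·K).
At constant V, T₂/T₁ = P₂/P₁ ⇒ ΔT = T₁(P₂/P₁ − 1) = 588·(372/471 − 1) = -123.6 K.
ΔU = (3.64)(20.79)(-123.6) = -9351 J.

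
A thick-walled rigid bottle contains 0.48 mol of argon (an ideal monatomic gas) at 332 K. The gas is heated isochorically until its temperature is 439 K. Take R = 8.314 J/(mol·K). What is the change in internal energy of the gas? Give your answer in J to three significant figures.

Constant volume ⇒ W = 0, so Q = ΔU = nCᵥΔT with Cᵥ = 3R/2 = 12.47 J/(mol·K).
ΔU = (0.48)(12.47)(439 − 332) = 640.5 J.

ΔU ≈ 641 J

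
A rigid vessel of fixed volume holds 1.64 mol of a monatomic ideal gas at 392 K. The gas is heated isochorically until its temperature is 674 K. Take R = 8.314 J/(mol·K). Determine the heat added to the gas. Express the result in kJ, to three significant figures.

Q ≈ 5.77 kJ

Constant volume ⇒ W = 0, so Q = ΔU = nCᵥΔT with Cᵥ = 3R/2 = 12.47 J/(mol·K).
ΔU = (1.64)(12.47)(674 − 392) = 5768 J.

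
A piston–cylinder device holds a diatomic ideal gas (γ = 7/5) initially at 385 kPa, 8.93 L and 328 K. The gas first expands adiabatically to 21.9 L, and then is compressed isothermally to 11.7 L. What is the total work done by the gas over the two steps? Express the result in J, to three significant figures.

W_total ≈ 1090 J

Step 1 (adiabatic): W = (P₁V₁ − P₂V₂)/(γ−1) = (3438 − 2401)/0.4 = 2591 J.
After step 1: P = 109.7 kPa, V = 21.9 L, T = 229.1 K.
Step 2 (isothermal): W = P₁V₁ ln(V₂/V₁) = (2401) ln(11.7/21.9) = -1505 J.
W_total = 2591 − 1505 = 1086 J.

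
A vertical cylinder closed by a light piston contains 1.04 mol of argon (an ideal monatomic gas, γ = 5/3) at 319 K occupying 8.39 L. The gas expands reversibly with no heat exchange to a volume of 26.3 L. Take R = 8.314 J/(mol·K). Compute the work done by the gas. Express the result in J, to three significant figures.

Adiabatic: TV^(γ−1) = const with γ = 5/3.
T₂ = T₁ (V₁/V₂)^(γ−1) = 319 × (8.39/26.3)^0.667 = 319 × 0.4669 = 148.9 K.
W_by = nCᵥ(T₁ − T₂) = (1.04)(12.47)(319 − 148.9) = 2206 J.

W ≈ 2210 J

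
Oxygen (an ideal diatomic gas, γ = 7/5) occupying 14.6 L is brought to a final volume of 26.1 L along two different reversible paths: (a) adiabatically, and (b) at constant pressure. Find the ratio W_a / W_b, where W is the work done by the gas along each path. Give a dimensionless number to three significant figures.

Path (a) adiabatic: W = P₁V₁(1 − (V₁/V₂)^(γ−1))/(γ−1) → W_a/(P₁V₁) = 0.5184.
Path (b) isobaric: W = P₁(V₂ − V₁) → W_b/(P₁V₁) = 0.7877.
W_a / W_b = 0.5184 / 0.7877 = 0.6581.

W_a / W_b ≈ 0.658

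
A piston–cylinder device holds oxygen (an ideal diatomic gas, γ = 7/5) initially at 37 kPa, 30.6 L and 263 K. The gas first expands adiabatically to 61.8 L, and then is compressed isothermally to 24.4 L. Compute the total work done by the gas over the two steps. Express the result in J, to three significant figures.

W_total ≈ -101 J

Step 1 (adiabatic): W = (P₁V₁ − P₂V₂)/(γ−1) = (1132 − 854.7)/0.4 = 693.7 J.
After step 1: P = 13.83 kPa, V = 61.8 L, T = 198.5 K.
Step 2 (isothermal): W = P₁V₁ ln(V₂/V₁) = (854.7) ln(24.4/61.8) = -794.3 J.
W_total = 693.7 − 794.3 = -100.6 J.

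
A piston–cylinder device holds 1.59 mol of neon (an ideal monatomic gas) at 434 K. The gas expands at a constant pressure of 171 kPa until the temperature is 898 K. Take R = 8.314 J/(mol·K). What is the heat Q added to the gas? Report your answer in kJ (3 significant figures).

Q ≈ 15.3 kJ

Isobaric: W = nRΔT = (1.59)(8.314)(464) = 6134 J.
ΔU = nCᵥΔT with Cᵥ = 3R/2: ΔU = (1.59)(12.47)(464) = 9201 J.
Q = ΔU + W = 9201 + 6134 = 15334 J.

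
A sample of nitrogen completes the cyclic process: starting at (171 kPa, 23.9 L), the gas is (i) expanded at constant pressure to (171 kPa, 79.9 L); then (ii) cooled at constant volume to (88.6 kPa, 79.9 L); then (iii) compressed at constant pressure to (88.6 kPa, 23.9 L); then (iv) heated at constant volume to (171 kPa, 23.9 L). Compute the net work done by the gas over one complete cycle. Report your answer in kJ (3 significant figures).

W_net ≈ 4.61 kJ

Constant-volume legs do no work.
W(i) = (171)(79.9 − 23.9) = 9576 J; W(iii) = (88.6)(23.9 − 79.9) = -4962 J.
W_net = 9576 − 4962 = 4614 J (the clockwise enclosed area).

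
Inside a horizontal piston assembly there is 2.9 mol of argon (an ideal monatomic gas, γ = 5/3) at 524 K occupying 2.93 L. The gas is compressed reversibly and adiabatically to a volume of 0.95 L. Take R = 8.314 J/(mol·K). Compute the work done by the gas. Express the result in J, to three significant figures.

W ≈ -21200 J

Adiabatic: TV^(γ−1) = const with γ = 5/3.
T₂ = T₁ (V₁/V₂)^(γ−1) = 524 × (2.93/0.95)^0.667 = 524 × 2.119 = 1110 K.
W_by = nCᵥ(T₁ − T₂) = (2.9)(12.47)(524 − 1110) = -21203 J.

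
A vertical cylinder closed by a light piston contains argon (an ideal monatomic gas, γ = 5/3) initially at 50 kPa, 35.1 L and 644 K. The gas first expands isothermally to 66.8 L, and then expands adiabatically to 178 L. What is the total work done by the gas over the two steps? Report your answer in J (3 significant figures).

W_total ≈ 2390 J

Step 1 (isothermal): W = P₁V₁ ln(V₂/V₁) = (1755) ln(66.8/35.1) = 1129 J.
After step 1: P = 26.27 kPa, V = 66.8 L, T = 644 K.
Step 2 (adiabatic): W = (P₁V₁ − P₂V₂)/(γ−1) = (1755 − 913.1)/0.667 = 1263 J.
W_total = 1129 + 1263 = 2392 J.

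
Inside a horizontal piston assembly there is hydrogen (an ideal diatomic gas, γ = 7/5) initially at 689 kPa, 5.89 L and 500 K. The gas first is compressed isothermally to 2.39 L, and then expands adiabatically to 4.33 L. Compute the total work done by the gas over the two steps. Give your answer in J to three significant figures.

Step 1 (isothermal): W = P₁V₁ ln(V₂/V₁) = (4058) ln(2.39/5.89) = -3660 J.
After step 1: P = 1698 kPa, V = 2.39 L, T = 500 K.
Step 2 (adiabatic): W = (P₁V₁ − P₂V₂)/(γ−1) = (4058 − 3200)/0.4 = 2146 J.
W_total = -3660 + 2146 = -1514 J.

W_total ≈ -1510 J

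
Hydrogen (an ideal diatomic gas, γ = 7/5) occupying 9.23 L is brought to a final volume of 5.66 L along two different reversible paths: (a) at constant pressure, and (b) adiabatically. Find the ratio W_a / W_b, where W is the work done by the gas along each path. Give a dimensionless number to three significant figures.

W_a / W_b ≈ 0.716

Path (a) isobaric: W = P₁(V₂ − V₁) → W_a/(P₁V₁) = -0.3868.
Path (b) adiabatic: W = P₁V₁(1 − (V₁/V₂)^(γ−1))/(γ−1) → W_b/(P₁V₁) = -0.5401.
W_a / W_b = -0.3868 / -0.5401 = 0.7161.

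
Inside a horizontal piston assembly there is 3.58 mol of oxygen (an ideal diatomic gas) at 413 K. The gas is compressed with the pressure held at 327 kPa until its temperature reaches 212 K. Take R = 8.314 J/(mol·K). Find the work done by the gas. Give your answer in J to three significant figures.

W ≈ -5980 J

Isobaric: W = P ΔV = nR ΔT.
W = (3.58)(8.314)(212 − 413) = -5983 J.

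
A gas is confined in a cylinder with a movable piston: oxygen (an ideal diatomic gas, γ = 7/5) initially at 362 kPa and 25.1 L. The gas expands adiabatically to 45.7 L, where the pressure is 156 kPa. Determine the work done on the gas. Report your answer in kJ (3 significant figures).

Adiabatic: W = (P₁V₁ − P₂V₂)/(γ − 1) with γ = 7/5.
P₁V₁ = 9086 J, P₂V₂ = 7129 J.
W = (9086 − 7129) / 0.4 = 4893 J.
Work on gas = −W_by = -4893 J.

W ≈ -4.89 kJ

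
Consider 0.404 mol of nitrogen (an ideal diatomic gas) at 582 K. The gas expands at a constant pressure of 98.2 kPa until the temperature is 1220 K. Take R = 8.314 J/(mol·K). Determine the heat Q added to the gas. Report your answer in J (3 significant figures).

Isobaric: W = nRΔT = (0.404)(8.314)(638) = 2143 J.
ΔU = nCᵥΔT with Cᵥ = 5R/2: ΔU = (0.404)(20.79)(638) = 5357 J.
Q = ΔU + W = 5357 + 2143 = 7500 J.

Q ≈ 7500 J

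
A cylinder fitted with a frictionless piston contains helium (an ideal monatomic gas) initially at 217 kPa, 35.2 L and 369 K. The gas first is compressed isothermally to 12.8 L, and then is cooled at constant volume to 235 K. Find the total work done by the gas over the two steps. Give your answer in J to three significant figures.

Step 1 (isothermal): W = P₁V₁ ln(V₂/V₁) = (7638) ln(12.8/35.2) = -7727 J.
Step 2 (isochoric): W = 0 (constant volume).
W_total = -7727 + 0 = -7727 J.

W_total ≈ -7730 J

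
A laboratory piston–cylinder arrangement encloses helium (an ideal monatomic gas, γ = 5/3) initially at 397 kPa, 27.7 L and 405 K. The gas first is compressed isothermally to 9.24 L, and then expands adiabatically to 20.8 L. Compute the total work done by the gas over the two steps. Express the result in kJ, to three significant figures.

W_total ≈ -5.18 kJ

Step 1 (isothermal): W = P₁V₁ ln(V₂/V₁) = (10997) ln(9.24/27.7) = -12073 J.
After step 1: P = 1190 kPa, V = 9.24 L, T = 405 K.
Step 2 (adiabatic): W = (P₁V₁ − P₂V₂)/(γ−1) = (10997 − 6402)/0.667 = 6892 J.
W_total = -12073 + 6892 = -5182 J.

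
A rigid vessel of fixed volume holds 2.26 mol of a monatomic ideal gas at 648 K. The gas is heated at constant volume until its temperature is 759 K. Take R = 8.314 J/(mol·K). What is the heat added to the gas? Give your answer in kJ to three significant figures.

Constant volume ⇒ W = 0, so Q = ΔU = nCᵥΔT with Cᵥ = 3R/2 = 12.47 J/(mol·K).
ΔU = (2.26)(12.47)(759 − 648) = 3128 J.

Q ≈ 3.13 kJ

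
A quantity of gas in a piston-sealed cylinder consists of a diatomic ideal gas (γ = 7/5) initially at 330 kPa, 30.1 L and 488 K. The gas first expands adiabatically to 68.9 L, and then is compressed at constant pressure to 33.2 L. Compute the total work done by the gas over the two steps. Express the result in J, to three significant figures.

Step 1 (adiabatic): W = (P₁V₁ − P₂V₂)/(γ−1) = (9933 − 7132)/0.4 = 7002 J.
After step 1: P = 103.5 kPa, V = 68.9 L, T = 350.4 K.
Step 2 (isobaric): W = PΔV = (103.5 kPa)(33.2 − 68.9 L) = -3695 J.
W_total = 7002 − 3695 = 3307 J.

W_total ≈ 3310 J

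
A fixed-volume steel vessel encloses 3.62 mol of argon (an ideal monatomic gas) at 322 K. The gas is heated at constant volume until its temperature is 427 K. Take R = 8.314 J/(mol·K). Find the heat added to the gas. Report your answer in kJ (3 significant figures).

Q ≈ 4.74 kJ

Constant volume ⇒ W = 0, so Q = ΔU = nCᵥΔT with Cᵥ = 3R/2 = 12.47 J/(mol·K).
ΔU = (3.62)(12.47)(427 − 322) = 4740 J.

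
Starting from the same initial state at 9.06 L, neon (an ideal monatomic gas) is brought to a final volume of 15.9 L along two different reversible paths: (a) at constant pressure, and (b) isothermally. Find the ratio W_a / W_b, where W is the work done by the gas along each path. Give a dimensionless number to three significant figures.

W_a / W_b ≈ 1.34

Path (a) isobaric: W = P₁(V₂ − V₁) → W_a/(P₁V₁) = 0.755.
Path (b) isothermal: W = P₁V₁ ln(V₂/V₁) → W_b/(P₁V₁) = 0.5624.
W_a / W_b = 0.755 / 0.5624 = 1.342.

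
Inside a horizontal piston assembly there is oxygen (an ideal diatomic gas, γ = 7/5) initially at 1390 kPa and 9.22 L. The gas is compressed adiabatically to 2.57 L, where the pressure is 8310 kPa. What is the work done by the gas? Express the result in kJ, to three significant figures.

W ≈ -21.4 kJ

Adiabatic: W = (P₁V₁ − P₂V₂)/(γ − 1) with γ = 7/5.
P₁V₁ = 12816 J, P₂V₂ = 21357 J.
W = (12816 − 21357) / 0.4 = -21352 J.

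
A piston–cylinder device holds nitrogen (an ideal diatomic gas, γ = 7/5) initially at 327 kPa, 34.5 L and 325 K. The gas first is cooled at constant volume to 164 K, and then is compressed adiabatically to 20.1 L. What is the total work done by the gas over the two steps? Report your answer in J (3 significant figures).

W_total ≈ -3430 J

Step 1 (isochoric): W = 0 (constant volume).
After step 1: P = 165 kPa (V unchanged).
Step 2 (adiabatic): W = (P₁V₁ − P₂V₂)/(γ−1) = (5693 − 7066)/0.4 = -3433 J.
W_total = 0 − 3433 = -3433 J.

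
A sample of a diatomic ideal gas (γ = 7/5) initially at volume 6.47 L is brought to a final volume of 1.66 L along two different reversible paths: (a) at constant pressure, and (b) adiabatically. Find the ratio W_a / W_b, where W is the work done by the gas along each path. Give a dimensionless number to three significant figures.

W_a / W_b ≈ 0.411

Path (a) isobaric: W = P₁(V₂ − V₁) → W_a/(P₁V₁) = -0.7434.
Path (b) adiabatic: W = P₁V₁(1 − (V₁/V₂)^(γ−1))/(γ−1) → W_b/(P₁V₁) = -1.808.
W_a / W_b = -0.7434 / -1.808 = 0.4112.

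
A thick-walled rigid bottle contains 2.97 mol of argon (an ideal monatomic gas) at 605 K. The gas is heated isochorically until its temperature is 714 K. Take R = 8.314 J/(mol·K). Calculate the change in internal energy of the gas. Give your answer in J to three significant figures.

Constant volume ⇒ W = 0, so Q = ΔU = nCᵥΔT with Cᵥ = 3R/2 = 12.47 J/(mol·K).
ΔU = (2.97)(12.47)(714 − 605) = 4037 J.

ΔU ≈ 4040 J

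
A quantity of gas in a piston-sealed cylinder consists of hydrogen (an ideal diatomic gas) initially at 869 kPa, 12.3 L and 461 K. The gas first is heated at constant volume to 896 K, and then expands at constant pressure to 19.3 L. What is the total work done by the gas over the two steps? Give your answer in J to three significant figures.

Step 1 (isochoric): W = 0 (constant volume).
After step 1: P = 1689 kPa (V unchanged).
Step 2 (isobaric): W = PΔV = (1689 kPa)(19.3 − 12.3 L) = 11823 J.
W_total = 0 + 11823 = 11823 J.

W_total ≈ 11800 J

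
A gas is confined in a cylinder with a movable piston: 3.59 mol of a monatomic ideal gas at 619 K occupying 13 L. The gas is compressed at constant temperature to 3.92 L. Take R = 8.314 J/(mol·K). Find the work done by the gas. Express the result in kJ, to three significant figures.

W ≈ -22.1 kJ

Isothermal: W = nRT ln(V₂/V₁).
W = (3.59)(8.314)(619) × ln(3.92/13)
  = 18475 × -1.199
W_by_gas = -22149 J.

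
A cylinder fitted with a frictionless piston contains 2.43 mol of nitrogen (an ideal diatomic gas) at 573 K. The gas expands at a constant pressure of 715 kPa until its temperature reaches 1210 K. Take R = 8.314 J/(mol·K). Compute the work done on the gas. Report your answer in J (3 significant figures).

Isobaric: W = P ΔV = nR ΔT.
W = (2.43)(8.314)(1210 − 573) = 12869 J.
Work on gas = −W_by = -12869 J.

W ≈ -12900 J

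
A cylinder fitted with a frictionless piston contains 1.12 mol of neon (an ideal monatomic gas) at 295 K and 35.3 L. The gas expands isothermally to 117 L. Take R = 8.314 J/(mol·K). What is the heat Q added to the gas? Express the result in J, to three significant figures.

Q ≈ 3290 J

Isothermal ⇒ ΔU = 0, so Q = W = nRT ln(V₂/V₁).
Q = (1.12)(8.314)(295) ln(117/35.3) = 2747 × 1.198 = 3292 J.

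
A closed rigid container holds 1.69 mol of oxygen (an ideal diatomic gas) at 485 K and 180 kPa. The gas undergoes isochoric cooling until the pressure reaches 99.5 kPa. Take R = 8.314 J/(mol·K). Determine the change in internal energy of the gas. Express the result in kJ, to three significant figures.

Constant volume ⇒ W = 0, so Q = ΔU = nCᵥΔT with Cᵥ = 5R/2 = 20.79 J/(mol·K).
At constant V, T₂/T₁ = P₂/P₁ ⇒ ΔT = T₁(P₂/P₁ − 1) = 485·(99.5/180 − 1) = -216.9 K.
ΔU = (1.69)(20.79)(-216.9) = -7619 J.

ΔU ≈ -7.62 kJ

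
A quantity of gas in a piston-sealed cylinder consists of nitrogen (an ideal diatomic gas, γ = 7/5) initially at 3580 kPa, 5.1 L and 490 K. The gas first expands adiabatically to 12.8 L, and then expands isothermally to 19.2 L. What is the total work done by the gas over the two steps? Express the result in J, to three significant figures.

Step 1 (adiabatic): W = (P₁V₁ − P₂V₂)/(γ−1) = (18258 − 12636)/0.4 = 14056 J.
After step 1: P = 987.2 kPa, V = 12.8 L, T = 339.1 K.
Step 2 (isothermal): W = P₁V₁ ln(V₂/V₁) = (12636) ln(19.2/12.8) = 5123 J.
W_total = 14056 + 5123 = 19179 J.

W_total ≈ 19200 J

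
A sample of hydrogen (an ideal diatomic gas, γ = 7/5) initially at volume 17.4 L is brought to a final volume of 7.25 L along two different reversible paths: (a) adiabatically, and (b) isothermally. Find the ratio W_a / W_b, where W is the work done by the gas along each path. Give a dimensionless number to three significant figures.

Path (a) adiabatic: W = P₁V₁(1 − (V₁/V₂)^(γ−1))/(γ−1) → W_a/(P₁V₁) = -1.048.
Path (b) isothermal: W = P₁V₁ ln(V₂/V₁) → W_b/(P₁V₁) = -0.8755.
W_a / W_b = -1.048 / -0.8755 = 1.197.

W_a / W_b ≈ 1.20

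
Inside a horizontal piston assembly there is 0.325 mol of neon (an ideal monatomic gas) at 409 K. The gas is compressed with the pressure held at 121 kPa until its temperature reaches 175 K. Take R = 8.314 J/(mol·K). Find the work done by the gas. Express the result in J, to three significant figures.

W ≈ -632 J

Isobaric: W = P ΔV = nR ΔT.
W = (0.325)(8.314)(175 − 409) = -632.3 J.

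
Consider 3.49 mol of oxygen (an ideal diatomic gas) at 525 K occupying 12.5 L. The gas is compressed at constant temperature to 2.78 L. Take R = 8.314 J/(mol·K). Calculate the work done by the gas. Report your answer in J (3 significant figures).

Isothermal: W = nRT ln(V₂/V₁).
W = (3.49)(8.314)(525) × ln(2.78/12.5)
  = 15233 × -1.503
W_by_gas = -22900 J.

W ≈ -22900 J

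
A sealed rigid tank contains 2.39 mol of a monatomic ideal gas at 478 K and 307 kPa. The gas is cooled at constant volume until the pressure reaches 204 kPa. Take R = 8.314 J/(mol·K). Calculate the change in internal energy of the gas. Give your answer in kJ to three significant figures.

Constant volume ⇒ W = 0, so Q = ΔU = nCᵥΔT with Cᵥ = 3R/2 = 12.47 J/(mol·K).
At constant V, T₂/T₁ = P₂/P₁ ⇒ ΔT = T₁(P₂/P₁ − 1) = 478·(204/307 − 1) = -160.4 K.
ΔU = (2.39)(12.47)(-160.4) = -4780 J.

ΔU ≈ -4.78 kJ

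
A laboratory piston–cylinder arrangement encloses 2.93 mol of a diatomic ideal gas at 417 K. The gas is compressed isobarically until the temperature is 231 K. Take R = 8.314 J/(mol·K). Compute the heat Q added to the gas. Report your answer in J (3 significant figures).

Q ≈ -15900 J

Isobaric: W = nRΔT = (2.93)(8.314)(-186) = -4531 J.
ΔU = nCᵥΔT with Cᵥ = 5R/2: ΔU = (2.93)(20.79)(-186) = -11327 J.
Q = ΔU + W = -11327 − 4531 = -15858 J.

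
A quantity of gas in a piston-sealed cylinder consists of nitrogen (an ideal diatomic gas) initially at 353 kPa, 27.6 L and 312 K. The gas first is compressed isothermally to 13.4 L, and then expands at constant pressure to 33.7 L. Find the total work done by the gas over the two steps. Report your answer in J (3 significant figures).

Step 1 (isothermal): W = P₁V₁ ln(V₂/V₁) = (9743) ln(13.4/27.6) = -7040 J.
After step 1: P = 727.1 kPa, V = 13.4 L, T = 312 K.
Step 2 (isobaric): W = PΔV = (727.1 kPa)(33.7 − 13.4 L) = 14760 J.
W_total = -7040 + 14760 = 7720 J.

W_total ≈ 7720 J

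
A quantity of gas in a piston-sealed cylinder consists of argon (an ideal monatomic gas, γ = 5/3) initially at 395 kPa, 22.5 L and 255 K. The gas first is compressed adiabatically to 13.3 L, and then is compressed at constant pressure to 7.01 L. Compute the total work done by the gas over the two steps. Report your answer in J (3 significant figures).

Step 1 (adiabatic): W = (P₁V₁ − P₂V₂)/(γ−1) = (8888 − 12618)/0.667 = -5596 J.
After step 1: P = 948.7 kPa, V = 13.3 L, T = 362 K.
Step 2 (isobaric): W = PΔV = (948.7 kPa)(7.01 − 13.3 L) = -5968 J.
W_total = -5596 − 5968 = -11564 J.

W_total ≈ -11600 J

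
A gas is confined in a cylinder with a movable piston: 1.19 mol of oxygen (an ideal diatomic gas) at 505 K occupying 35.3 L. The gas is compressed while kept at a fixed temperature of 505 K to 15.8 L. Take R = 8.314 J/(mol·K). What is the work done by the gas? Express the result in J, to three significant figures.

W ≈ -4020 J

Isothermal: W = nRT ln(V₂/V₁).
W = (1.19)(8.314)(505) × ln(15.8/35.3)
  = 4996 × -0.8039
W_by_gas = -4016 J.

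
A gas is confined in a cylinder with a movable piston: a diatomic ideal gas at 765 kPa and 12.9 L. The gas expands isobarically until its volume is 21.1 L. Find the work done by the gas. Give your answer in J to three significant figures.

Isobaric: W = P ΔV.
W = (765 kPa)(21.1 − 12.9 L) = (765)(8.2) = 6273 J.

W ≈ 6270 J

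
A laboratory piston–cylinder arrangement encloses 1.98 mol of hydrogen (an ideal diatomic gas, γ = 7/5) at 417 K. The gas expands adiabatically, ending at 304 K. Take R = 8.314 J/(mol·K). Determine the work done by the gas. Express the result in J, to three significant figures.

Adiabatic ⇒ Q = 0, so W_by = −ΔU = nCᵥ(T₁ − T₂).
Cᵥ = 5R/2 = 20.79 J/(mol·K).
W = (1.98)(20.79)(417 − 304) = 4650 J.

W ≈ 4650 J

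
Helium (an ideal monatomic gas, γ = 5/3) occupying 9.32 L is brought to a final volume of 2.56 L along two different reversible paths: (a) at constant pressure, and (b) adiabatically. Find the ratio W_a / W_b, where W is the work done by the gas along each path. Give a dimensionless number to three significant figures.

Path (a) isobaric: W = P₁(V₂ − V₁) → W_a/(P₁V₁) = -0.7253.
Path (b) adiabatic: W = P₁V₁(1 − (V₁/V₂)^(γ−1))/(γ−1) → W_b/(P₁V₁) = -2.05.
W_a / W_b = -0.7253 / -2.05 = 0.3538.

W_a / W_b ≈ 0.354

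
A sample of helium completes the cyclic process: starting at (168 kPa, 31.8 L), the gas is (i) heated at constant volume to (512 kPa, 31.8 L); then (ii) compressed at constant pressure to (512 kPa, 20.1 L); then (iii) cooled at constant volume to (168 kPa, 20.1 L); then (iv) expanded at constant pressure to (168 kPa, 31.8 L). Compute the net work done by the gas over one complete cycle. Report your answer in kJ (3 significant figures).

W_net ≈ -4.02 kJ

Constant-volume legs do no work.
W(ii) = (512)(20.1 − 31.8) = -5990 J; W(iv) = (168)(31.8 − 20.1) = 1966 J.
W_net = -5990 + 1966 = -4025 J (the counter-clockwise enclosed area).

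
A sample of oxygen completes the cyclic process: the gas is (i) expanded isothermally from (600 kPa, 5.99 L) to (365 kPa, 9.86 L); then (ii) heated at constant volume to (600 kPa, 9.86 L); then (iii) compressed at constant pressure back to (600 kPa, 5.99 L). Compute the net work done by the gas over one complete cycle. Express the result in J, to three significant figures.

W_net ≈ -531 J

Leg (i): W = PᵢVᵢ ln(V_f/Vᵢ) = (3594) ln(9.86/5.99) = 1791 J.
Leg (ii): W = 0.
Leg (iii): W = PΔV = (600)(5.99 − 9.86) = -2322 J.
W_net = 1791 − 2322 = -530.8 J.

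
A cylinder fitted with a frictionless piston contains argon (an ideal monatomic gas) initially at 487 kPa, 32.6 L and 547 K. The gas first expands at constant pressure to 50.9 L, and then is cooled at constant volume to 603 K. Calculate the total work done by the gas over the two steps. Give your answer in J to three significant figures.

Step 1 (isobaric): W = PΔV = (487 kPa)(50.9 − 32.6 L) = 8912 J.
Step 2 (isochoric): W = 0 (constant volume).
W_total = 8912 + 0 = 8912 J.

W_total ≈ 8910 J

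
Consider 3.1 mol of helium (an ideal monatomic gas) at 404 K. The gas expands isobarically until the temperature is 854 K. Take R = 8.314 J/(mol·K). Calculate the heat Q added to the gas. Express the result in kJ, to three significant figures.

Isobaric: W = nRΔT = (3.1)(8.314)(450) = 11598 J.
ΔU = nCᵥΔT with Cᵥ = 3R/2: ΔU = (3.1)(12.47)(450) = 17397 J.
Q = ΔU + W = 17397 + 11598 = 28995 J.

Q ≈ 29.0 kJ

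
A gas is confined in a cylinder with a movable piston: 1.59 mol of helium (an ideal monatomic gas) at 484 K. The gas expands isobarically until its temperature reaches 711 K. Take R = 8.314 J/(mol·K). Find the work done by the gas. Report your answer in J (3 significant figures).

W ≈ 3000 J

Isobaric: W = P ΔV = nR ΔT.
W = (1.59)(8.314)(711 − 484) = 3001 J.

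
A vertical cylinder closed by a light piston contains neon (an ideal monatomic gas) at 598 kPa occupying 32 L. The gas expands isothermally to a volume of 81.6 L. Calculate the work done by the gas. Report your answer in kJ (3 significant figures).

Isothermal: W = nRT ln(V₂/V₁) = P₁V₁ ln(V₂/V₁).
P₁V₁ = (598 kPa)(32 L) = 19136 J.
W = 19136 × ln(81.6/32) = 19136 × 0.9361
W_by_gas = 17913 J.

W ≈ 17.9 kJ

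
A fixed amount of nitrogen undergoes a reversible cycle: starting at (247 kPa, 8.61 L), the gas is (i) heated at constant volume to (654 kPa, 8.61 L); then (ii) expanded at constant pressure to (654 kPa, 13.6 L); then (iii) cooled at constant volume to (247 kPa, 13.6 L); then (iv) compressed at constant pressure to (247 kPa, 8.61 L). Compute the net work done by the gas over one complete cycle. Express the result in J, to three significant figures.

Constant-volume legs do no work.
W(ii) = (654)(13.6 − 8.61) = 3263 J; W(iv) = (247)(8.61 − 13.6) = -1233 J.
W_net = 3263 − 1233 = 2031 J (the clockwise enclosed area).

W_net ≈ 2030 J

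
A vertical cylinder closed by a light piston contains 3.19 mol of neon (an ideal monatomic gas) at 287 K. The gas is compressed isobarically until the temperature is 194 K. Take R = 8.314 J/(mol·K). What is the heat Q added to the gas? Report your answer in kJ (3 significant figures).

Q ≈ -6.17 kJ

Isobaric: W = nRΔT = (3.19)(8.314)(-93) = -2467 J.
ΔU = nCᵥΔT with Cᵥ = 3R/2: ΔU = (3.19)(12.47)(-93) = -3700 J.
Q = ΔU + W = -3700 − 2467 = -6166 J.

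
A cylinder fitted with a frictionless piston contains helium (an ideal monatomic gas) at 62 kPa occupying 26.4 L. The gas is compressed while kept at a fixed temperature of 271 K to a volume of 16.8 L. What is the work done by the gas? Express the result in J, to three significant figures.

W ≈ -740 J

Isothermal: W = nRT ln(V₂/V₁) = P₁V₁ ln(V₂/V₁).
P₁V₁ = (62 kPa)(26.4 L) = 1637 J.
W = 1637 × ln(16.8/26.4) = 1637 × -0.452
W_by_gas = -739.8 J.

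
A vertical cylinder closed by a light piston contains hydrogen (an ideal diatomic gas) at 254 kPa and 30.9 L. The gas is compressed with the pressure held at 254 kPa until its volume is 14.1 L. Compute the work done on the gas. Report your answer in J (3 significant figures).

Isobaric: W = P ΔV.
W = (254 kPa)(14.1 − 30.9 L) = (254)(-16.8) = -4267 J.
Work on gas = −W_by = 4267 J.

W ≈ 4270 J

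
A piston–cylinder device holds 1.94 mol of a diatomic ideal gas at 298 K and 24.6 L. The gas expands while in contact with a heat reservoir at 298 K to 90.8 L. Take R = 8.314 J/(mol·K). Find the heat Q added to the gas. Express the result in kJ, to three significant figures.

Isothermal ⇒ ΔU = 0, so Q = W = nRT ln(V₂/V₁).
Q = (1.94)(8.314)(298) ln(90.8/24.6) = 4806 × 1.306 = 6277 J.

Q ≈ 6.28 kJ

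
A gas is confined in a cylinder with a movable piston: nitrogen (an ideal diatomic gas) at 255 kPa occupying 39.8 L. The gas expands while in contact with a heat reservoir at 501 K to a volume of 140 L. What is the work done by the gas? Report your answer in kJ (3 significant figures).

Isothermal: W = nRT ln(V₂/V₁) = P₁V₁ ln(V₂/V₁).
P₁V₁ = (255 kPa)(39.8 L) = 10149 J.
W = 10149 × ln(140/39.8) = 10149 × 1.258
W_by_gas = 12765 J.

W ≈ 12.8 kJ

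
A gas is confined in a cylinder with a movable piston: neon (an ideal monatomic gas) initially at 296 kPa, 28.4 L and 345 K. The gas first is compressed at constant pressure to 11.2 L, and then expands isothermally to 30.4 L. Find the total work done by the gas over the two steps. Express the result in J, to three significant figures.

Step 1 (isobaric): W = PΔV = (296 kPa)(11.2 − 28.4 L) = -5091 J.
After step 1: P = 296 kPa, V = 11.2 L, T = 136.1 K.
Step 2 (isothermal): W = P₁V₁ ln(V₂/V₁) = (3315) ln(30.4/11.2) = 3310 J.
W_total = -5091 + 3310 = -1781 J.

W_total ≈ -1780 J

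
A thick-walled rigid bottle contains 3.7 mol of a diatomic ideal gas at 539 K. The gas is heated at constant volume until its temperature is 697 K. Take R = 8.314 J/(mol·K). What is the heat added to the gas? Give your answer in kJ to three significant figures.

Constant volume ⇒ W = 0, so Q = ΔU = nCᵥΔT with Cᵥ = 5R/2 = 20.79 J/(mol·K).
ΔU = (3.7)(20.79)(697 − 539) = 12151 J.

Q ≈ 12.2 kJ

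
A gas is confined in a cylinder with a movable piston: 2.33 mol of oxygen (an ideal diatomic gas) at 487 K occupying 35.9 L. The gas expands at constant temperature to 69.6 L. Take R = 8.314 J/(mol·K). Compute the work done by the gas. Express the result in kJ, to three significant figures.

W ≈ 6.25 kJ

Isothermal: W = nRT ln(V₂/V₁).
W = (2.33)(8.314)(487) × ln(69.6/35.9)
  = 9434 × 0.662
W_by_gas = 6246 J.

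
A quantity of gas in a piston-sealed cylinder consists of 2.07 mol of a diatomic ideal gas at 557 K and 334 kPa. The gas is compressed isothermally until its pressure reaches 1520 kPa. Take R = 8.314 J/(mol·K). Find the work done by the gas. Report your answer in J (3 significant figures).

Isothermal process: W = nRT ln(V₂/V₁) = nRT ln(P₁/P₂).
W = (2.07)(8.314)(557) × ln(334/1520)
  = 9586 × ln(0.2197) = 9586 × -1.515
W_by_gas = -14526 J.

W ≈ -14500 J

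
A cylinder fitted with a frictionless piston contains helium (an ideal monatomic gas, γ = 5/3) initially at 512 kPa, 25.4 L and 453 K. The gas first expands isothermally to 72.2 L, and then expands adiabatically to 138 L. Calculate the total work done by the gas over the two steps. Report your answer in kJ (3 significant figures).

W_total ≈ 20.4 kJ

Step 1 (isothermal): W = P₁V₁ ln(V₂/V₁) = (13005) ln(72.2/25.4) = 13586 J.
After step 1: P = 180.1 kPa, V = 72.2 L, T = 453 K.
Step 2 (adiabatic): W = (P₁V₁ − P₂V₂)/(γ−1) = (13005 − 8444)/0.667 = 6841 J.
W_total = 13586 + 6841 = 20427 J.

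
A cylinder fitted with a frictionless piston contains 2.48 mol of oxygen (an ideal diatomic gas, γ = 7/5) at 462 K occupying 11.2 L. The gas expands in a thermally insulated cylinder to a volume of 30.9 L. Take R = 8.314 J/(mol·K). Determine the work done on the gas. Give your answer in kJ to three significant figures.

W ≈ -7.95 kJ

Adiabatic: TV^(γ−1) = const with γ = 7/5.
T₂ = T₁ (V₁/V₂)^(γ−1) = 462 × (11.2/30.9)^0.4 = 462 × 0.6664 = 307.9 K.
W_by = nCᵥ(T₁ − T₂) = (2.48)(20.79)(462 − 307.9) = 7946 J.
Work on gas = −W_by = -7946 J.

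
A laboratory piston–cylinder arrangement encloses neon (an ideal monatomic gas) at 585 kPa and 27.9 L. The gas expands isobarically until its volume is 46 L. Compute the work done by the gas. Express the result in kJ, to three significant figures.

Isobaric: W = P ΔV.
W = (585 kPa)(46 − 27.9 L) = (585)(18.1) = 10588 J.

W ≈ 10.6 kJ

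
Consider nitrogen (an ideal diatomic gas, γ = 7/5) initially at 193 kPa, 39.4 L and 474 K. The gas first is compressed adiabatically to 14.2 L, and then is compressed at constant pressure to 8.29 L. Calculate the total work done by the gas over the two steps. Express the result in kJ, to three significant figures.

W_total ≈ -14.3 kJ

Step 1 (adiabatic): W = (P₁V₁ − P₂V₂)/(γ−1) = (7604 − 11438)/0.4 = -9584 J.
After step 1: P = 805.5 kPa, V = 14.2 L, T = 713 K.
Step 2 (isobaric): W = PΔV = (805.5 kPa)(8.29 − 14.2 L) = -4760 J.
W_total = -9584 − 4760 = -14344 J.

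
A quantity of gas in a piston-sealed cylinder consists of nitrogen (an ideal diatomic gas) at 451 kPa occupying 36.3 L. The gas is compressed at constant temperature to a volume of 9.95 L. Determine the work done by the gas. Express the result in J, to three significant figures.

W ≈ -21200 J

Isothermal: W = nRT ln(V₂/V₁) = P₁V₁ ln(V₂/V₁).
P₁V₁ = (451 kPa)(36.3 L) = 16371 J.
W = 16371 × ln(9.95/36.3) = 16371 × -1.294
W_by_gas = -21188 J.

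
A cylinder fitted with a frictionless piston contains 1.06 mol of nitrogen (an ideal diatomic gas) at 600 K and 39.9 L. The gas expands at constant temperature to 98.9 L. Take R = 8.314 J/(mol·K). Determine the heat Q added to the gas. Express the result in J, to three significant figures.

Q ≈ 4800 J

Isothermal ⇒ ΔU = 0, so Q = W = nRT ln(V₂/V₁).
Q = (1.06)(8.314)(600) ln(98.9/39.9) = 5288 × 0.9077 = 4800 J.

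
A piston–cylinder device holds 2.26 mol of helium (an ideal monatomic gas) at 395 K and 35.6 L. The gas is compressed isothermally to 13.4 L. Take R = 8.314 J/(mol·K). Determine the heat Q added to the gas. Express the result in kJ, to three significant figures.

Q ≈ -7.25 kJ

Isothermal ⇒ ΔU = 0, so Q = W = nRT ln(V₂/V₁).
Q = (2.26)(8.314)(395) ln(13.4/35.6) = 7422 × -0.9771 = -7252 J.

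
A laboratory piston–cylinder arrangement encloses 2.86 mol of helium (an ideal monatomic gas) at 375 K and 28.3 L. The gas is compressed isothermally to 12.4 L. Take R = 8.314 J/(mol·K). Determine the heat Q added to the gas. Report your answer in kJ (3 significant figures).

Q ≈ -7.36 kJ

Isothermal ⇒ ΔU = 0, so Q = W = nRT ln(V₂/V₁).
Q = (2.86)(8.314)(375) ln(12.4/28.3) = 8917 × -0.8252 = -7358 J.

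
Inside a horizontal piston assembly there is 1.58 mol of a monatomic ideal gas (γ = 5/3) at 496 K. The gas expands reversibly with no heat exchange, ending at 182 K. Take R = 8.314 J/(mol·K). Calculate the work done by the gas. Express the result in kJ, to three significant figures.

Adiabatic ⇒ Q = 0, so W_by = −ΔU = nCᵥ(T₁ − T₂).
Cᵥ = 3R/2 = 12.47 J/(mol·K).
W = (1.58)(12.47)(496 − 182) = 6187 J.

W ≈ 6.19 kJ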